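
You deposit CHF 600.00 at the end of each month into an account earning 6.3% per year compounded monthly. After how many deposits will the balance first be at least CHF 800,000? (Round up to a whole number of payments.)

Periodic rate r = 0.063/12 per month; n is counted in months.
Ordinary annuity FV: 800,000 = 600 × [((1+r)^n − 1)/r].
(1+r)^n = 1 + 800,000 × r / 600, so n = ln(1 + 800,000·r/600) / ln(1+r) = 397.12.
Round up to a whole number of payments: n = 398.

398 payments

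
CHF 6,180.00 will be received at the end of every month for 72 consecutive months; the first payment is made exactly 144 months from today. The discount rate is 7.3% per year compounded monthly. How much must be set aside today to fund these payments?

CHF 150,997.77

Ordinary annuity of 72 payments, first payment at period 144.
Periodic rate r = 0.073/12 per month; n is counted in months.
The ordinary-annuity PV formula values the stream one period before the first payment (period 143); discount that back 143 periods:
PV₀ = 6,180 × [1 − (1+r)^−72] / r × (1+r)^−143 = CHF 150,997.77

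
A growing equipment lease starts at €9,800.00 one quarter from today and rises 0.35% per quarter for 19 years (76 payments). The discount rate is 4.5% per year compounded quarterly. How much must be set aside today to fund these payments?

€559,828.93

Periodic rate r = 0.045/4 per quarter; n is counted in quarters.
Growing ordinary annuity: PV = PMT₁ × [1 − ((1+g)/(1+r))^n] / (r − g) = 9,800 × [1 − ((1+0.0035)/(1+r))^76] / (r − 0.0035) = €559,828.93.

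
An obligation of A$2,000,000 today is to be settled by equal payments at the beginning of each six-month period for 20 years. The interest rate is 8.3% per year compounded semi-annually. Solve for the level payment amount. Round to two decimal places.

Level annuity due; solve PV = PMT × [(1 − (1+r)^−n)/r] × (1+r) for PMT.
Periodic rate r = 0.083/2 per half-year; n is counted in half-years.
With n = 40: PMT = 2,000,000 / ([(1 − (1+r)^−n)/r] × (1+r)) = A$99,196.91

A$99,196.91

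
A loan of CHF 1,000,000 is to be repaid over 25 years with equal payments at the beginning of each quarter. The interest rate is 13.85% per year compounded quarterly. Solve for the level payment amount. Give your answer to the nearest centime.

CHF 34,617.01

Level annuity due; solve PV = PMT × [(1 − (1+r)^−n)/r] × (1+r) for PMT.
Periodic rate r = 0.1385/4 per quarter; n is counted in quarters.
With n = 100: PMT = 1,000,000 / ([(1 − (1+r)^−n)/r] × (1+r)) = CHF 34,617.01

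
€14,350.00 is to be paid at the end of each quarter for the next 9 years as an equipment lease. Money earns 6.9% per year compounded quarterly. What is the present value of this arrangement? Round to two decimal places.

€382,450.34

This is an ordinary annuity: 36 payments of €14,350.00 at the end of each quarter.
Periodic rate r = 0.069/4 per quarter; n is counted in quarters.
PV = PMT × [(1 − (1+r)^−n)/r] = 14,350 × [1 − (1+r)^−36] / r = €382,450.34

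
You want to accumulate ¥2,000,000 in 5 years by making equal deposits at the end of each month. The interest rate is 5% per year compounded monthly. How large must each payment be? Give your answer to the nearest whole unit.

Level ordinary annuity; solve FV = PMT × [((1+r)^n − 1)/r] for PMT.
Periodic rate r = 0.05/12 per month; n is counted in months.
With n = 60: PMT = 2,000,000 / ([((1+r)^n − 1)/r]) = ¥29,409

¥29,409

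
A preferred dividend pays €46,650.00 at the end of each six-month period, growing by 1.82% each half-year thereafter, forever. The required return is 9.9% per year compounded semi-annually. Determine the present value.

€1,490,415.34

Periodic rate r = 0.099/2 per half-year.
Growing perpetuity (Gordon): PV = PMT₁ / (r − g) = 46,650 / (r − 0.0182) = €1,490,415.34.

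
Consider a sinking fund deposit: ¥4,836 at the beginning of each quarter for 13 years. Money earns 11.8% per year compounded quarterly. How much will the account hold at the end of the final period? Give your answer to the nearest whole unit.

This is an annuity due: 52 deposits of ¥4,836 at the beginning of each quarter.
Periodic rate r = 0.118/4 per quarter; n is counted in quarters.
FV = PMT × [((1+r)^n − 1)/r] × (1+r) = 4,836 × [(1+r)^52 − 1] / r × (1+r) = ¥596,583

¥596,583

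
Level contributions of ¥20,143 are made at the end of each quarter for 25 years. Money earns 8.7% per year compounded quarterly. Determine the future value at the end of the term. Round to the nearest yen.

This is an ordinary annuity: 100 deposits of ¥20,143 at the end of each quarter.
Periodic rate r = 0.087/4 per quarter; n is counted in quarters.
FV = PMT × [((1+r)^n − 1)/r] = 20,143 × [(1+r)^100 − 1] / r = ¥7,037,853

¥7,037,853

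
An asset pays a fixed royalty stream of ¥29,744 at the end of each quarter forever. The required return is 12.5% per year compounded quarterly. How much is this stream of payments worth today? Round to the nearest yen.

Periodic rate r = 0.125/4 per quarter.
Level perpetuity: PV = PMT / r = 29,744 / (0.125/4) = ¥951,808.

¥951,808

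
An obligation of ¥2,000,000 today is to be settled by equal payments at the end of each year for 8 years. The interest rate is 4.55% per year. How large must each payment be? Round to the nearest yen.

Level ordinary annuity; solve PV = PMT × [(1 − (1+r)^−n)/r] for PMT.
Periodic rate r = 0.0455 per year.
With n = 8: PMT = 2,000,000 / ([(1 − (1+r)^−n)/r]) = ¥303,839

¥303,839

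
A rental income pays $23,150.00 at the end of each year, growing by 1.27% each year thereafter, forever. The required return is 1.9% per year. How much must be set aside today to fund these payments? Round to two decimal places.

$3,674,603.17

Periodic rate r = 0.019 per year.
Growing perpetuity (Gordon): PV = PMT₁ / (r − g) = 23,150 / (r − 0.0127) = $3,674,603.17.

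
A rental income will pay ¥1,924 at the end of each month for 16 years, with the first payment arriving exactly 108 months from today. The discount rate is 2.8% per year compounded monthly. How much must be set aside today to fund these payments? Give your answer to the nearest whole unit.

Ordinary annuity of 192 payments, first payment at period 108.
Periodic rate r = 0.028/12 per month; n is counted in months.
The ordinary-annuity PV formula values the stream one period before the first payment (period 107); discount that back 107 periods:
PV₀ = 1,924 × [1 − (1+r)^−192] / r × (1+r)^−107 = ¥231,818

¥231,818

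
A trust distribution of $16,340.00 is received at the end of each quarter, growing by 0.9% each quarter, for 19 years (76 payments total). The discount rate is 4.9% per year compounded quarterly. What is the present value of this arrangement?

$1,090,146.39

Periodic rate r = 0.049/4 per quarter; n is counted in quarters.
Growing ordinary annuity: PV = PMT₁ × [1 − ((1+g)/(1+r))^n] / (r − g) = 16,340 × [1 − ((1+0.009)/(1+r))^76] / (r − 0.009) = $1,090,146.39.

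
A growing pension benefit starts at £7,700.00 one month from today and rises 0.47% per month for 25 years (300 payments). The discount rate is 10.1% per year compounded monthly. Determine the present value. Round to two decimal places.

£1,387,438.19

Periodic rate r = 0.101/12 per month; n is counted in months.
Growing ordinary annuity: PV = PMT₁ × [1 − ((1+g)/(1+r))^n] / (r − g) = 7,700 × [1 − ((1+0.0047)/(1+r))^300] / (r − 0.0047) = £1,387,438.19.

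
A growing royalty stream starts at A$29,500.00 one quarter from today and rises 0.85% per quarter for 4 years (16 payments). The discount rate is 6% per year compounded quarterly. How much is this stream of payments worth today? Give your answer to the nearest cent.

Periodic rate r = 0.06/4 per quarter; n is counted in quarters.
Growing ordinary annuity: PV = PMT₁ × [1 − ((1+g)/(1+r))^n] / (r − g) = 29,500 × [1 − ((1+0.0085)/(1+r))^16] / (r − 0.0085) = A$443,343.50.

A$443,343.50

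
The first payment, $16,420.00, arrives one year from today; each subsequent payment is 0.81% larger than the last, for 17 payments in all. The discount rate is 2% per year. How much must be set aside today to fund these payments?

$249,555.37

Periodic rate r = 0.02 per year.
Growing ordinary annuity: PV = PMT₁ × [1 − ((1+g)/(1+r))^n] / (r − g) = 16,420 × [1 − ((1+0.0081)/(1+r))^17] / (r − 0.0081) = $249,555.37.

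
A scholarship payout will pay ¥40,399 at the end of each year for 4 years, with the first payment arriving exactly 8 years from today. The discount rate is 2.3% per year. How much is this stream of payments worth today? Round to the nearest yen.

¥130,242

Ordinary annuity of 4 payments, first payment at period 8.
Periodic rate r = 0.023 per year.
The ordinary-annuity PV formula values the stream one period before the first payment (period 7); discount that back 7 periods:
PV₀ = 40,399 × [1 − (1+r)^−4] / r × (1+r)^−7 = ¥130,242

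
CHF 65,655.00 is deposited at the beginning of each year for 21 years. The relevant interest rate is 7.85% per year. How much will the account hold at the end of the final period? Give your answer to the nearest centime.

This is an annuity due: 21 deposits of CHF 65,655.00 at the beginning of each year.
Periodic rate r = 0.0785 per year.
FV = PMT × [((1+r)^n − 1)/r] × (1+r) = 65,655 × [(1+r)^21 − 1] / r × (1+r) = CHF 3,508,004.48

CHF 3,508,004.48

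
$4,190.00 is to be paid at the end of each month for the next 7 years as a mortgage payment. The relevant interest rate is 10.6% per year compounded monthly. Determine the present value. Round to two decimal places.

This is an ordinary annuity: 84 payments of $4,190.00 at the end of each month.
Periodic rate r = 0.106/12 per month; n is counted in months.
PV = PMT × [(1 − (1+r)^−n)/r] = 4,190 × [1 − (1+r)^−84] / r = $247,740.71

$247,740.71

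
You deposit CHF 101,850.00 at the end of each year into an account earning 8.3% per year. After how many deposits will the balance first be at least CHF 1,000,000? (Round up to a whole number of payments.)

Periodic rate r = 0.083 per year.
Ordinary annuity FV: 1,000,000 = 101,850 × [((1+r)^n − 1)/r].
(1+r)^n = 1 + 1,000,000 × r / 101,850, so n = ln(1 + 1,000,000·r/101,850) / ln(1+r) = 7.48.
Round up to a whole number of payments: n = 8.

8 payments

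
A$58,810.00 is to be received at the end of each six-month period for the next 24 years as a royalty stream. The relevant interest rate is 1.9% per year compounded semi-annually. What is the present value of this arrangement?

A$2,258,430.82

This is an ordinary annuity: 48 payments of A$58,810.00 at the end of each six-month period.
Periodic rate r = 0.019/2 per half-year; n is counted in half-years.
PV = PMT × [(1 − (1+r)^−n)/r] = 58,810 × [1 − (1+r)^−48] / r = A$2,258,430.82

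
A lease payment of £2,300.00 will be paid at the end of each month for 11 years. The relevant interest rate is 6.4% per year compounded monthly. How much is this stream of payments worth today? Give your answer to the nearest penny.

£217,553.10

This is an ordinary annuity: 132 payments of £2,300.00 at the end of each month.
Periodic rate r = 0.064/12 per month; n is counted in months.
PV = PMT × [(1 − (1+r)^−n)/r] = 2,300 × [1 − (1+r)^−132] / r = £217,553.10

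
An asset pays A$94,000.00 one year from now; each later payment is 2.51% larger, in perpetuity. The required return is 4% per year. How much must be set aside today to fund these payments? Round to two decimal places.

A$6,308,724.83

Periodic rate r = 0.04 per year.
Growing perpetuity (Gordon): PV = PMT₁ / (r − g) = 94,000 / (r − 0.0251) = A$6,308,724.83.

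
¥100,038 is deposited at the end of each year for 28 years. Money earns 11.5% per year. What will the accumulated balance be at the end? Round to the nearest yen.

¥17,460,146

This is an ordinary annuity: 28 deposits of ¥100,038 at the end of each year.
Periodic rate r = 0.115 per year.
FV = PMT × [((1+r)^n − 1)/r] = 100,038 × [(1+r)^28 − 1] / r = ¥17,460,146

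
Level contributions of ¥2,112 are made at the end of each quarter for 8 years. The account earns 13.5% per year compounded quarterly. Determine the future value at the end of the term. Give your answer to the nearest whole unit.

This is an ordinary annuity: 32 deposits of ¥2,112 at the end of each quarter.
Periodic rate r = 0.135/4 per quarter; n is counted in quarters.
FV = PMT × [((1+r)^n − 1)/r] = 2,112 × [(1+r)^32 − 1] / r = ¥118,438

¥118,438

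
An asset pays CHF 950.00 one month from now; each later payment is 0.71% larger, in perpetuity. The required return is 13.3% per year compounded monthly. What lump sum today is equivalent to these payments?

CHF 238,493.72

Periodic rate r = 0.133/12 per month.
Growing perpetuity (Gordon): PV = PMT₁ / (r − g) = 950 / (r − 0.0071) = CHF 238,493.72.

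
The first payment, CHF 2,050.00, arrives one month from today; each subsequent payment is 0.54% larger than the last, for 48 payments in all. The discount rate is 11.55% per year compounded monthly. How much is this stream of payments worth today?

Periodic rate r = 0.1155/12 per month; n is counted in months.
Growing ordinary annuity: PV = PMT₁ × [1 − ((1+g)/(1+r))^n] / (r − g) = 2,050 × [1 − ((1+0.0054)/(1+r))^48] / (r − 0.0054) = CHF 88,464.51.

CHF 88,464.51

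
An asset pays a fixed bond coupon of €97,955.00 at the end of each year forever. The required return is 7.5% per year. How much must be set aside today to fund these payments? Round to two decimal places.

Periodic rate r = 0.075 per year.
Level perpetuity: PV = PMT / r = 97,955 / (0.075) = €1,306,066.67.

€1,306,066.67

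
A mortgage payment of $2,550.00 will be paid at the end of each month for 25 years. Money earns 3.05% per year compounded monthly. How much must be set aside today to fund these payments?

$534,797.49

This is an ordinary annuity: 300 payments of $2,550.00 at the end of each month.
Periodic rate r = 0.0305/12 per month; n is counted in months.
PV = PMT × [(1 − (1+r)^−n)/r] = 2,550 × [1 − (1+r)^−300] / r = $534,797.49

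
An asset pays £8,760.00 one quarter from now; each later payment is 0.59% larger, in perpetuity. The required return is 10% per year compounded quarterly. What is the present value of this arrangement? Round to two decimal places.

Periodic rate r = 0.1/4 per quarter.
Growing perpetuity (Gordon): PV = PMT₁ / (r − g) = 8,760 / (r − 0.0059) = £458,638.74.

£458,638.74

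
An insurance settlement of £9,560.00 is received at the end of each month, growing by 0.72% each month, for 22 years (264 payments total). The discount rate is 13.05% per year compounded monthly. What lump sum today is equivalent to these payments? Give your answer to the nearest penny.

Periodic rate r = 0.1305/12 per month; n is counted in months.
Growing ordinary annuity: PV = PMT₁ × [1 − ((1+g)/(1+r))^n] / (r − g) = 9,560 × [1 − ((1+0.0072)/(1+r))^264] / (r − 0.0072) = £1,606,822.39.

£1,606,822.39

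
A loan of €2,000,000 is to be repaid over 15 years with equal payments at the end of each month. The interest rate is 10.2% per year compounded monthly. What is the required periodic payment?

€21,737.47

Level ordinary annuity; solve PV = PMT × [(1 − (1+r)^−n)/r] for PMT.
Periodic rate r = 0.102/12 per month; n is counted in months.
With n = 180: PMT = 2,000,000 / ([(1 − (1+r)^−n)/r]) = €21,737.47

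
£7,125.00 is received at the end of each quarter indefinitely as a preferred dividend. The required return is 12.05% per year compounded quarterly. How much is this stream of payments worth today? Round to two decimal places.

£236,514.52

Periodic rate r = 0.1205/4 per quarter.
Level perpetuity: PV = PMT / r = 7,125 / (0.1205/4) = £236,514.52.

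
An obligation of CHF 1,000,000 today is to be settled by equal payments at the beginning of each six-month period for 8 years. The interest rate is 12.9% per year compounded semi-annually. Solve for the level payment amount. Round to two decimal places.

Level annuity due; solve PV = PMT × [(1 − (1+r)^−n)/r] × (1+r) for PMT.
Periodic rate r = 0.129/2 per half-year; n is counted in half-years.
With n = 16: PMT = 1,000,000 / ([(1 − (1+r)^−n)/r] × (1+r)) = CHF 95,850.21

CHF 95,850.21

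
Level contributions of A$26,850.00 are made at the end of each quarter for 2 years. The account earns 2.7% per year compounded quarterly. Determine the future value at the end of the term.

This is an ordinary annuity: 8 deposits of A$26,850.00 at the end of each quarter.
Periodic rate r = 0.027/4 per quarter; n is counted in quarters.
FV = PMT × [((1+r)^n − 1)/r] = 26,850 × [(1+r)^8 − 1] / r = A$219,943.74

A$219,943.74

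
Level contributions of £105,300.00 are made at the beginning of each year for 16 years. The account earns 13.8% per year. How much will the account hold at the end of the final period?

£6,001,830.57

This is an annuity due: 16 deposits of £105,300.00 at the beginning of each year.
Periodic rate r = 0.138 per year.
FV = PMT × [((1+r)^n − 1)/r] × (1+r) = 105,300 × [(1+r)^16 − 1] / r × (1+r) = £6,001,830.57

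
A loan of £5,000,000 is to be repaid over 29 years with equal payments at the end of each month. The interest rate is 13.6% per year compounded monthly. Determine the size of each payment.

Level ordinary annuity; solve PV = PMT × [(1 − (1+r)^−n)/r] for PMT.
Periodic rate r = 0.136/12 per month; n is counted in months.
With n = 348: PMT = 5,000,000 / ([(1 − (1+r)^−n)/r]) = £57,811.63

£57,811.63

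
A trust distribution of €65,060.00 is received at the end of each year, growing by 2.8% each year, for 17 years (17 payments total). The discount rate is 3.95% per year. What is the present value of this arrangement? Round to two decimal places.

Periodic rate r = 0.0395 per year.
Growing ordinary annuity: PV = PMT₁ × [1 − ((1+g)/(1+r))^n] / (r − g) = 65,060 × [1 − ((1+0.028)/(1+r))^17] / (r − 0.028) = €974,837.51.

€974,837.51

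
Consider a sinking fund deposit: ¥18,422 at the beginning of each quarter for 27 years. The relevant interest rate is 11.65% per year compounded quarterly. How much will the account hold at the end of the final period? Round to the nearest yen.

This is an annuity due: 108 deposits of ¥18,422 at the beginning of each quarter.
Periodic rate r = 0.1165/4 per quarter; n is counted in quarters.
FV = PMT × [((1+r)^n − 1)/r] × (1+r) = 18,422 × [(1+r)^108 − 1] / r × (1+r) = ¥13,806,684

¥13,806,684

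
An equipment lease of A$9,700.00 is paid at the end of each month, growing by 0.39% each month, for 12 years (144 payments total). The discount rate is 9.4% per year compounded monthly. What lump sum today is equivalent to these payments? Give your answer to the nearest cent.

Periodic rate r = 0.094/12 per month; n is counted in months.
Growing ordinary annuity: PV = PMT₁ × [1 − ((1+g)/(1+r))^n] / (r − g) = 9,700 × [1 − ((1+0.0039)/(1+r))^144] / (r − 0.0039) = A$1,061,798.23.

A$1,061,798.23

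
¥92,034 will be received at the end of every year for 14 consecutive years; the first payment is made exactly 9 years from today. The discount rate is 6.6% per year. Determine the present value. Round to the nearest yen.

Ordinary annuity of 14 payments, first payment at period 9.
Periodic rate r = 0.066 per year.
The ordinary-annuity PV formula values the stream one period before the first payment (period 8); discount that back 8 periods:
PV₀ = 92,034 × [1 − (1+r)^−14] / r × (1+r)^−8 = ¥494,491

¥494,491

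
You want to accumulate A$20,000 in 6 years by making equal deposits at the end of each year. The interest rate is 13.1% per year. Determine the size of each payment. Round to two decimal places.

A$2,397.00

Level ordinary annuity; solve FV = PMT × [((1+r)^n − 1)/r] for PMT.
Periodic rate r = 0.131 per year.
With n = 6: PMT = 20,000 / ([((1+r)^n − 1)/r]) = A$2,397.00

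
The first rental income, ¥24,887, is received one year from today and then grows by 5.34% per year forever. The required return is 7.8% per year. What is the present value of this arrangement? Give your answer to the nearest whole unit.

¥1,011,667

Periodic rate r = 0.078 per year.
Growing perpetuity (Gordon): PV = PMT₁ / (r − g) = 24,887 / (r − 0.0534) = ¥1,011,667.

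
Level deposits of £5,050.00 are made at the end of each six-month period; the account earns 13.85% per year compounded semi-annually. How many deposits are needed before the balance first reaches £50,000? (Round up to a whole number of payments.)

8 payments

Periodic rate r = 0.1385/2 per half-year; n is counted in half-years.
Ordinary annuity FV: 50,000 = 5,050 × [((1+r)^n − 1)/r].
(1+r)^n = 1 + 50,000 × r / 5,050, so n = ln(1 + 50,000·r/5,050) / ln(1+r) = 7.80.
Round up to a whole number of payments: n = 8.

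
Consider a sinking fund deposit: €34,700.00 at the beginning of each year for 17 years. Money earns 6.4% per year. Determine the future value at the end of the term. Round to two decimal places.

€1,079,259.20

This is an annuity due: 17 deposits of €34,700.00 at the beginning of each year.
Periodic rate r = 0.064 per year.
FV = PMT × [((1+r)^n − 1)/r] × (1+r) = 34,700 × [(1+r)^17 − 1] / r × (1+r) = €1,079,259.20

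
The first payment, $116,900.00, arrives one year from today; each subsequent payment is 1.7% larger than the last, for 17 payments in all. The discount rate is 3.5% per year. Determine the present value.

Periodic rate r = 0.035 per year.
Growing ordinary annuity: PV = PMT₁ × [1 − ((1+g)/(1+r))^n] / (r − g) = 116,900 × [1 − ((1+0.017)/(1+r))^17] / (r − 0.017) = $1,674,830.42.

$1,674,830.42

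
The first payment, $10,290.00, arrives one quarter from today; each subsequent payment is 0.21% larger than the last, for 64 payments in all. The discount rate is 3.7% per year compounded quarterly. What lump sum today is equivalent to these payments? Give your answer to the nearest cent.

$526,106.15

Periodic rate r = 0.037/4 per quarter; n is counted in quarters.
Growing ordinary annuity: PV = PMT₁ × [1 − ((1+g)/(1+r))^n] / (r − g) = 10,290 × [1 − ((1+0.0021)/(1+r))^64] / (r − 0.0021) = $526,106.15.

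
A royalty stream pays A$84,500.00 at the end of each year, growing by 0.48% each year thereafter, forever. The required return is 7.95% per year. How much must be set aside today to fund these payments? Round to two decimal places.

Periodic rate r = 0.0795 per year.
Growing perpetuity (Gordon): PV = PMT₁ / (r − g) = 84,500 / (r − 0.0048) = A$1,131,191.43.

A$1,131,191.43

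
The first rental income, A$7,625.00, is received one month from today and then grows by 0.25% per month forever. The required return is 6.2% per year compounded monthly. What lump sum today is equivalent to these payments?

A$2,859,375.00

Periodic rate r = 0.062/12 per month.
Growing perpetuity (Gordon): PV = PMT₁ / (r − g) = 7,625 / (r − 0.0025) = A$2,859,375.00.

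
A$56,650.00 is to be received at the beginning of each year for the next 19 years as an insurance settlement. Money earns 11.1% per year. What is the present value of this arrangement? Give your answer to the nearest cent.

A$490,269.99

This is an annuity due: 19 payments of A$56,650.00 at the beginning of each year.
Periodic rate r = 0.111 per year.
PV = PMT × [(1 − (1+r)^−n)/r] × (1+r) = 56,650 × [1 − (1+r)^−19] / r × (1+r) = A$490,269.99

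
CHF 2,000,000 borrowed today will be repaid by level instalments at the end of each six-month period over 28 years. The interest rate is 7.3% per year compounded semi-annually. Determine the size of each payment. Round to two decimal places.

Level ordinary annuity; solve PV = PMT × [(1 − (1+r)^−n)/r] for PMT.
Periodic rate r = 0.073/2 per half-year; n is counted in half-years.
With n = 56: PMT = 2,000,000 / ([(1 − (1+r)^−n)/r]) = CHF 84,326.11

CHF 84,326.11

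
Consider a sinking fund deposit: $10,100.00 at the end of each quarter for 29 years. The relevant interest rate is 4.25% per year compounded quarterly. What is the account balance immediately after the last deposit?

$2,288,604.25

This is an ordinary annuity: 116 deposits of $10,100.00 at the end of each quarter.
Periodic rate r = 0.0425/4 per quarter; n is counted in quarters.
FV = PMT × [((1+r)^n − 1)/r] = 10,100 × [(1+r)^116 − 1] / r = $2,288,604.25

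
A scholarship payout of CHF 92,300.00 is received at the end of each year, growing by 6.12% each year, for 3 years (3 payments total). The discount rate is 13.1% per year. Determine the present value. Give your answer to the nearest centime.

CHF 230,028.81

Periodic rate r = 0.131 per year.
Growing ordinary annuity: PV = PMT₁ × [1 − ((1+g)/(1+r))^n] / (r − g) = 92,300 × [1 − ((1+0.0612)/(1+r))^3] / (r − 0.0612) = CHF 230,028.81.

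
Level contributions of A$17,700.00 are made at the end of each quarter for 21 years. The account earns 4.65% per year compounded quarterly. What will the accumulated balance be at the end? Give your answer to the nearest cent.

A$2,497,389.15

This is an ordinary annuity: 84 deposits of A$17,700.00 at the end of each quarter.
Periodic rate r = 0.0465/4 per quarter; n is counted in quarters.
FV = PMT × [((1+r)^n − 1)/r] = 17,700 × [(1+r)^84 − 1] / r = A$2,497,389.15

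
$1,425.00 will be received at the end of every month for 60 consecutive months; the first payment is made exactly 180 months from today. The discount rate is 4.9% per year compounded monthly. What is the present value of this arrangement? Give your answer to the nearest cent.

Ordinary annuity of 60 payments, first payment at period 180.
Periodic rate r = 0.049/12 per month; n is counted in months.
The ordinary-annuity PV formula values the stream one period before the first payment (period 179); discount that back 179 periods:
PV₀ = 1,425 × [1 − (1+r)^−60] / r × (1+r)^−179 = $36,499.14

$36,499.14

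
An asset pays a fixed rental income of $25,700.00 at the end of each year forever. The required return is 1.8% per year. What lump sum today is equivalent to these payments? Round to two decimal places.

Periodic rate r = 0.018 per year.
Level perpetuity: PV = PMT / r = 25,700 / (0.018) = $1,427,777.78.

$1,427,777.78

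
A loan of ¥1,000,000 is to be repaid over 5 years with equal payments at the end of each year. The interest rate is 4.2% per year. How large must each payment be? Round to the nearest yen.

Level ordinary annuity; solve PV = PMT × [(1 − (1+r)^−n)/r] for PMT.
Periodic rate r = 0.042 per year.
With n = 5: PMT = 1,000,000 / ([(1 − (1+r)^−n)/r]) = ¥225,891

¥225,891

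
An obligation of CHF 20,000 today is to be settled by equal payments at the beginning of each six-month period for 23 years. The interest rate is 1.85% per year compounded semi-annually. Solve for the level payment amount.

Level annuity due; solve PV = PMT × [(1 − (1+r)^−n)/r] × (1+r) for PMT.
Periodic rate r = 0.0185/2 per half-year; n is counted in half-years.
With n = 46: PMT = 20,000 / ([(1 − (1+r)^−n)/r] × (1+r)) = CHF 530.89

CHF 530.89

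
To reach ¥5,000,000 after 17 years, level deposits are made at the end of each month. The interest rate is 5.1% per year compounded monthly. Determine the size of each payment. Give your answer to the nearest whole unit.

¥15,450

Level ordinary annuity; solve FV = PMT × [((1+r)^n − 1)/r] for PMT.
Periodic rate r = 0.051/12 per month; n is counted in months.
With n = 204: PMT = 5,000,000 / ([((1+r)^n − 1)/r]) = ¥15,450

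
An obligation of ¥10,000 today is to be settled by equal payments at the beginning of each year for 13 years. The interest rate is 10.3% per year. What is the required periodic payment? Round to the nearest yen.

¥1,296

Level annuity due; solve PV = PMT × [(1 − (1+r)^−n)/r] × (1+r) for PMT.
Periodic rate r = 0.103 per year.
With n = 13: PMT = 10,000 / ([(1 − (1+r)^−n)/r] × (1+r)) = ¥1,296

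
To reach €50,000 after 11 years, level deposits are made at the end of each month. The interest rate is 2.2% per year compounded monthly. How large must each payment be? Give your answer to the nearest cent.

Level ordinary annuity; solve FV = PMT × [((1+r)^n − 1)/r] for PMT.
Periodic rate r = 0.022/12 per month; n is counted in months.
With n = 132: PMT = 50,000 / ([((1+r)^n − 1)/r]) = €335.15

€335.15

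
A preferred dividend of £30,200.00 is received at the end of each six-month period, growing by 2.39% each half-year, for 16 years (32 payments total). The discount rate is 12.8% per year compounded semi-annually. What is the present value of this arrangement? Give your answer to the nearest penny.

£532,838.84

Periodic rate r = 0.128/2 per half-year; n is counted in half-years.
Growing ordinary annuity: PV = PMT₁ × [1 − ((1+g)/(1+r))^n] / (r − g) = 30,200 × [1 − ((1+0.0239)/(1+r))^32] / (r − 0.0239) = £532,838.84.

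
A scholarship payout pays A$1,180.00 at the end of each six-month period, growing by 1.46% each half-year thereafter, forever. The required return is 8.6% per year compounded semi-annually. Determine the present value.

Periodic rate r = 0.086/2 per half-year.
Growing perpetuity (Gordon): PV = PMT₁ / (r − g) = 1,180 / (r − 0.0146) = A$41,549.30.

A$41,549.30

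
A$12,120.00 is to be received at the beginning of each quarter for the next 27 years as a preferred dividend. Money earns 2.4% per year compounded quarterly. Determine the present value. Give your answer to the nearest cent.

A$967,076.29

This is an annuity due: 108 payments of A$12,120.00 at the beginning of each quarter.
Periodic rate r = 0.024/4 per quarter; n is counted in quarters.
PV = PMT × [(1 − (1+r)^−n)/r] × (1+r) = 12,120 × [1 − (1+r)^−108] / r × (1+r) = A$967,076.29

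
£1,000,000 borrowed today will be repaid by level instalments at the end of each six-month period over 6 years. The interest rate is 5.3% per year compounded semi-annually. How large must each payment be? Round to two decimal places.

£98,374.66

Level ordinary annuity; solve PV = PMT × [(1 − (1+r)^−n)/r] for PMT.
Periodic rate r = 0.053/2 per half-year; n is counted in half-years.
With n = 12: PMT = 1,000,000 / ([(1 − (1+r)^−n)/r]) = £98,374.66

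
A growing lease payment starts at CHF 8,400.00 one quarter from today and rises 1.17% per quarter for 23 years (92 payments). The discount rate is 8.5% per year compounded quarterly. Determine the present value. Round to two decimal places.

Periodic rate r = 0.085/4 per quarter; n is counted in quarters.
Growing ordinary annuity: PV = PMT₁ × [1 − ((1+g)/(1+r))^n] / (r − g) = 8,400 × [1 − ((1+0.0117)/(1+r))^92] / (r − 0.0117) = CHF 508,997.28.

CHF 508,997.28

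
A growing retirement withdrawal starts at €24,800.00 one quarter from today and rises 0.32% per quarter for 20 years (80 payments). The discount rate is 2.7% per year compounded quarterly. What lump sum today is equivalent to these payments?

Periodic rate r = 0.027/4 per quarter; n is counted in quarters.
Growing ordinary annuity: PV = PMT₁ × [1 − ((1+g)/(1+r))^n] / (r − g) = 24,800 × [1 − ((1+0.0032)/(1+r))^80] / (r − 0.0032) = €1,719,754.35.

€1,719,754.35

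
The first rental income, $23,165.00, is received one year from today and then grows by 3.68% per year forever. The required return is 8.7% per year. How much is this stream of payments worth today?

$461,454.18

Periodic rate r = 0.087 per year.
Growing perpetuity (Gordon): PV = PMT₁ / (r − g) = 23,165 / (r − 0.0368) = $461,454.18.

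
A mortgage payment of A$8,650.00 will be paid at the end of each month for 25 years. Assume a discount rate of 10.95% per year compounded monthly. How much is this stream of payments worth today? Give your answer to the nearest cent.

This is an ordinary annuity: 300 payments of A$8,650.00 at the end of each month.
Periodic rate r = 0.1095/12 per month; n is counted in months.
PV = PMT × [(1 − (1+r)^−n)/r] = 8,650 × [1 − (1+r)^−300] / r = A$885,816.32

A$885,816.32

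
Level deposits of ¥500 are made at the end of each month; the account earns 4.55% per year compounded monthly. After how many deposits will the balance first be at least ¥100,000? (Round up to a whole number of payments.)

Periodic rate r = 0.0455/12 per month; n is counted in months.
Ordinary annuity FV: 100,000 = 500 × [((1+r)^n − 1)/r].
(1+r)^n = 1 + 100,000 × r / 500, so n = ln(1 + 100,000·r/500) / ln(1+r) = 149.13.
Round up to a whole number of payments: n = 150.

150 payments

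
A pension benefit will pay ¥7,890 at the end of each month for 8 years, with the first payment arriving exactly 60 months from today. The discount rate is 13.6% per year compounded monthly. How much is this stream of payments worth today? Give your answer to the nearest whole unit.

Ordinary annuity of 96 payments, first payment at period 60.
Periodic rate r = 0.136/12 per month; n is counted in months.
The ordinary-annuity PV formula values the stream one period before the first payment (period 59); discount that back 59 periods:
PV₀ = 7,890 × [1 − (1+r)^−96] / r × (1+r)^−59 = ¥236,692

¥236,692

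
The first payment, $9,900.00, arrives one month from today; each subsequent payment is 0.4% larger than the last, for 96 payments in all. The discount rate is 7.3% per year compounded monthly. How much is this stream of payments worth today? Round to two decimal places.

$857,486.43

Periodic rate r = 0.073/12 per month; n is counted in months.
Growing ordinary annuity: PV = PMT₁ × [1 − ((1+g)/(1+r))^n] / (r − g) = 9,900 × [1 − ((1+0.004)/(1+r))^96] / (r − 0.004) = $857,486.43.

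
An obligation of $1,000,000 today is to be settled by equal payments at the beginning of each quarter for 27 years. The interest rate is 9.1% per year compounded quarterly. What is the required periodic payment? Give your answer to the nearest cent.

Level annuity due; solve PV = PMT × [(1 − (1+r)^−n)/r] × (1+r) for PMT.
Periodic rate r = 0.091/4 per quarter; n is counted in quarters.
With n = 108: PMT = 1,000,000 / ([(1 − (1+r)^−n)/r] × (1+r)) = $24,392.53

$24,392.53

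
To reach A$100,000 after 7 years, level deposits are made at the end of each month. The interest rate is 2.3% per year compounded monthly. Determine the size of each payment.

A$1,098.35

Level ordinary annuity; solve FV = PMT × [((1+r)^n − 1)/r] for PMT.
Periodic rate r = 0.023/12 per month; n is counted in months.
With n = 84: PMT = 100,000 / ([((1+r)^n − 1)/r]) = A$1,098.35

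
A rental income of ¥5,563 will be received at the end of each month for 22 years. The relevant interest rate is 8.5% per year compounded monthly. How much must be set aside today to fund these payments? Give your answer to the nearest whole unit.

This is an ordinary annuity: 264 payments of ¥5,563 at the end of each month.
Periodic rate r = 0.085/12 per month; n is counted in months.
PV = PMT × [(1 − (1+r)^−n)/r] = 5,563 × [1 − (1+r)^−264] / r = ¥663,521

¥663,521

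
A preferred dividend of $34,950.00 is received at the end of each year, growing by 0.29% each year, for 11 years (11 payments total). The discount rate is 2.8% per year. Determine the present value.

Periodic rate r = 0.028 per year.
Growing ordinary annuity: PV = PMT₁ × [1 − ((1+g)/(1+r))^n] / (r − g) = 34,950 × [1 − ((1+0.0029)/(1+r))^11] / (r − 0.0029) = $331,509.04.

$331,509.04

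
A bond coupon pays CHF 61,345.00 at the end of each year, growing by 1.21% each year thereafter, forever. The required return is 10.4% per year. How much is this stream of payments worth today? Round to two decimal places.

CHF 667,519.04

Periodic rate r = 0.104 per year.
Growing perpetuity (Gordon): PV = PMT₁ / (r − g) = 61,345 / (r − 0.0121) = CHF 667,519.04.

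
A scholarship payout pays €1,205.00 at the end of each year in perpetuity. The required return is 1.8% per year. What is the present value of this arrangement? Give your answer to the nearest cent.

€66,944.44

Periodic rate r = 0.018 per year.
Level perpetuity: PV = PMT / r = 1,205 / (0.018) = €66,944.44.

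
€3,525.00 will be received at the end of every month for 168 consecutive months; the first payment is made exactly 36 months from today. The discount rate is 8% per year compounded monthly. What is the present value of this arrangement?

€281,803.87

Ordinary annuity of 168 payments, first payment at period 36.
Periodic rate r = 0.08/12 per month; n is counted in months.
The ordinary-annuity PV formula values the stream one period before the first payment (period 35); discount that back 35 periods:
PV₀ = 3,525 × [1 − (1+r)^−168] / r × (1+r)^−35 = €281,803.87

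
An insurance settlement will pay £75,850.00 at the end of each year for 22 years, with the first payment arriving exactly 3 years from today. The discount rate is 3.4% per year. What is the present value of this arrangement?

Ordinary annuity of 22 payments, first payment at period 3.
Periodic rate r = 0.034 per year.
The ordinary-annuity PV formula values the stream one period before the first payment (period 2); discount that back 2 periods:
PV₀ = 75,850 × [1 − (1+r)^−22] / r × (1+r)^−2 = £1,086,620.09

£1,086,620.09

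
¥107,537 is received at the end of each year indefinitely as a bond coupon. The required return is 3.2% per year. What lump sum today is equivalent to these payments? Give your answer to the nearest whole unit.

Periodic rate r = 0.032 per year.
Level perpetuity: PV = PMT / r = 107,537 / (0.032) = ¥3,360,531.

¥3,360,531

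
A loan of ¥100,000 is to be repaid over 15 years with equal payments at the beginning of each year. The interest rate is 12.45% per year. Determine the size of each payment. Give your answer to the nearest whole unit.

Level annuity due; solve PV = PMT × [(1 − (1+r)^−n)/r] × (1+r) for PMT.
Periodic rate r = 0.1245 per year.
With n = 15: PMT = 100,000 / ([(1 − (1+r)^−n)/r] × (1+r)) = ¥13,372

¥13,372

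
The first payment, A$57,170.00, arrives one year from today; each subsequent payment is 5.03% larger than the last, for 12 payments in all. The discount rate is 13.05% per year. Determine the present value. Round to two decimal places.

Periodic rate r = 0.1305 per year.
Growing ordinary annuity: PV = PMT₁ × [1 − ((1+g)/(1+r))^n] / (r − g) = 57,170 × [1 − ((1+0.0503)/(1+r))^12] / (r − 0.0503) = A$418,056.52.

A$418,056.52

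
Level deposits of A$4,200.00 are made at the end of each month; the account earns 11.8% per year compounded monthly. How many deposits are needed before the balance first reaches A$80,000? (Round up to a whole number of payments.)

18 payments

Periodic rate r = 0.118/12 per month; n is counted in months.
Ordinary annuity FV: 80,000 = 4,200 × [((1+r)^n − 1)/r].
(1+r)^n = 1 + 80,000 × r / 4,200, so n = ln(1 + 80,000·r/4,200) / ln(1+r) = 17.55.
Round up to a whole number of payments: n = 18.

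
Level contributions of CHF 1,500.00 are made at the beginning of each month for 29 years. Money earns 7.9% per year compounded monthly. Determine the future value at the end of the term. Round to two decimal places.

This is an annuity due: 348 deposits of CHF 1,500.00 at the beginning of each month.
Periodic rate r = 0.079/12 per month; n is counted in months.
FV = PMT × [((1+r)^n − 1)/r] × (1+r) = 1,500 × [(1+r)^348 − 1] / r × (1+r) = CHF 2,020,758.04

CHF 2,020,758.04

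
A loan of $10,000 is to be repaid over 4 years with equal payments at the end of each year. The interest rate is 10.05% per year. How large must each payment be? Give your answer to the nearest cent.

$3,158.12

Level ordinary annuity; solve PV = PMT × [(1 − (1+r)^−n)/r] for PMT.
Periodic rate r = 0.1005 per year.
With n = 4: PMT = 10,000 / ([(1 − (1+r)^−n)/r]) = $3,158.12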